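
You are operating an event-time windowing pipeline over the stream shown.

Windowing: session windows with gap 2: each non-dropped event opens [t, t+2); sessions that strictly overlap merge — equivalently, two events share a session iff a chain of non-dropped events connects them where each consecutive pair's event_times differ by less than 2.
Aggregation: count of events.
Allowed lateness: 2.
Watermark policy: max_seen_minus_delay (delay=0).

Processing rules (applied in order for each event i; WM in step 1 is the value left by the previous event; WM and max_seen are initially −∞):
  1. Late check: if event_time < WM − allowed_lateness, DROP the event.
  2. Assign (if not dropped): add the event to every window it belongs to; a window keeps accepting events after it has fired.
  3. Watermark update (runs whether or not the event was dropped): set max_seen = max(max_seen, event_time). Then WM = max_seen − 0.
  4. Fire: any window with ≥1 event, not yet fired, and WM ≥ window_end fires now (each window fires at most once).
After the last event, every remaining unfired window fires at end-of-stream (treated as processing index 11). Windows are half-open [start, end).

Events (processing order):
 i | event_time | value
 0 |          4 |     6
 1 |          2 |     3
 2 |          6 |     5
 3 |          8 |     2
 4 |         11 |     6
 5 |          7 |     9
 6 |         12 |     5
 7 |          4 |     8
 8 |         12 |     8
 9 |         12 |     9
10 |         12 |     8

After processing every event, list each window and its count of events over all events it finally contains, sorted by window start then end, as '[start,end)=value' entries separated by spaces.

i=0 t=4 v=6: → [4,6); WM=4
i=1 t=2 v=3: → [2,4); WM=4
i=2 t=6 v=5: → [6,8); WM=6
i=3 t=8 v=2: → [8,10); WM=8
i=4 t=11 v=6: → [11,13); WM=11
i=5 t=7 v=9: DROP (t<11-2); WM=11
i=6 t=12 v=5: → [11,14); WM=12
i=7 t=4 v=8: DROP (t<12-2); WM=12
i=8 t=12 v=8: → [11,14); WM=12
i=9 t=12 v=9: → [11,14); WM=12
i=10 t=12 v=8: → [11,14); WM=12

[2,4)=1 [4,6)=1 [6,8)=1 [8,10)=1 [11,14)=5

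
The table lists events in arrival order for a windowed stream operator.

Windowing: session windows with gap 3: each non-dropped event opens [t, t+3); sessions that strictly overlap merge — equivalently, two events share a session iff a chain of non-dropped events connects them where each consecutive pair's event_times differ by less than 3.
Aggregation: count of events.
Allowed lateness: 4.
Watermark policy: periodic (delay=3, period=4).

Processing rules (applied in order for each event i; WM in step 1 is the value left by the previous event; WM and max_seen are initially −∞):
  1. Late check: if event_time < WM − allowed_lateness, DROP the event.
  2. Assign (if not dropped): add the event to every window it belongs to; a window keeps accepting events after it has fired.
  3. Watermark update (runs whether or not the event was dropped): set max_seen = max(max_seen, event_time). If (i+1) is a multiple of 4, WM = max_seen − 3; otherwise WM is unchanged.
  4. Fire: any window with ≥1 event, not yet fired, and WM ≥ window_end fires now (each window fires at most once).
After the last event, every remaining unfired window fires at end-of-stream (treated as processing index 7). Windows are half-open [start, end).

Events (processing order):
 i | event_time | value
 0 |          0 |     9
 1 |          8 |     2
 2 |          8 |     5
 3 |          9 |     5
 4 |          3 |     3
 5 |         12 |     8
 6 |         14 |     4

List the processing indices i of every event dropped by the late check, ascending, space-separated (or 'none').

none

i=0 t=0 v=9: → [0,3); WM=−∞
i=1 t=8 v=2: → [8,11); WM=−∞
i=2 t=8 v=5: → [8,11); WM=−∞
i=3 t=9 v=5: → [8,12); WM=6
i=4 t=3 v=3: → [3,6); WM=6
i=5 t=12 v=8: → [12,15); WM=6
i=6 t=14 v=4: → [12,17); WM=6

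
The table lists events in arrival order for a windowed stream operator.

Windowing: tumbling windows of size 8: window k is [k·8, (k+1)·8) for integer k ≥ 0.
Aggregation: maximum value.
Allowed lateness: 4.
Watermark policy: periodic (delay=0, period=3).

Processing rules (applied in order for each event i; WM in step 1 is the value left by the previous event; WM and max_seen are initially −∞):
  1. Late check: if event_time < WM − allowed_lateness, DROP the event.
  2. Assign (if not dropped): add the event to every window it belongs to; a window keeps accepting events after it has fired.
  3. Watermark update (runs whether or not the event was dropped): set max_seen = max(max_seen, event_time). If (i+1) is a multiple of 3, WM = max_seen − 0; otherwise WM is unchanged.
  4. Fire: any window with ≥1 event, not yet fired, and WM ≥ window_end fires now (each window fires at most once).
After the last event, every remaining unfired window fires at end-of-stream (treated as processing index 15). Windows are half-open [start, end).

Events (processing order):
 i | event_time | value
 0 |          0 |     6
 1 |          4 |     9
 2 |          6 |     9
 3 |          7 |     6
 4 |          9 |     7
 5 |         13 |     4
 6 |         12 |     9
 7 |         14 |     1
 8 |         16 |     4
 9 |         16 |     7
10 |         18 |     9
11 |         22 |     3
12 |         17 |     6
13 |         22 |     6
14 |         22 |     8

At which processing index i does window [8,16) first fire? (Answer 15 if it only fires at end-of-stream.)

8

i=0 t=0 v=6: → [0,8); WM=−∞
i=1 t=4 v=9: → [0,8); WM=−∞
i=2 t=6 v=9: → [0,8); WM=6
i=3 t=7 v=6: → [0,8); WM=6
i=4 t=9 v=7: → [8,16); WM=6
i=5 t=13 v=4: → [8,16); WM=13; [0,8) fires=9
i=6 t=12 v=9: → [8,16); WM=13
i=7 t=14 v=1: → [8,16); WM=13
i=8 t=16 v=4: → [16,24); WM=16; [8,16) fires=9
i=9 t=16 v=7: → [16,24); WM=16
i=10 t=18 v=9: → [16,24); WM=16
i=11 t=22 v=3: → [16,24); WM=22
i=12 t=17 v=6: DROP (t<22-4); WM=22
i=13 t=22 v=6: → [16,24); WM=22
i=14 t=22 v=8: → [16,24); WM=22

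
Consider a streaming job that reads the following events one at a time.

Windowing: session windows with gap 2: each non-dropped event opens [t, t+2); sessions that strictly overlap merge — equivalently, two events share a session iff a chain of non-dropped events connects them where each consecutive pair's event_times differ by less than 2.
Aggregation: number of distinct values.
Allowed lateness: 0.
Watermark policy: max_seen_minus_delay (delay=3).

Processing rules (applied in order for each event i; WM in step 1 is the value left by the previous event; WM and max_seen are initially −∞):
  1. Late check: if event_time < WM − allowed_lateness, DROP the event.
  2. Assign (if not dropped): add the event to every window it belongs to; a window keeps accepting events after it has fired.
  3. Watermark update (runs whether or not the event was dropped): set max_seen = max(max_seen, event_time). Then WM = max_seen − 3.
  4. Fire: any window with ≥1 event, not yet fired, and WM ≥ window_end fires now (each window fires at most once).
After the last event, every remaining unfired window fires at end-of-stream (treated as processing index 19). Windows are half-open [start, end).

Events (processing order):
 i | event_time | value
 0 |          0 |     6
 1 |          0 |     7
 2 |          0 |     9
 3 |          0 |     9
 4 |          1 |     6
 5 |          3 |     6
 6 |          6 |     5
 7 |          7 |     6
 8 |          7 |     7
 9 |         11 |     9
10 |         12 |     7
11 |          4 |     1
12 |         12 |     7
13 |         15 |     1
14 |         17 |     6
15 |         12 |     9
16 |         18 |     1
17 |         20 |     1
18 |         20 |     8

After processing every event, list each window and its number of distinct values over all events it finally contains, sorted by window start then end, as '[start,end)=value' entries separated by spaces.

[0,3)=3 [3,5)=1 [6,9)=3 [11,14)=2 [15,17)=1 [17,20)=2 [20,22)=2

i=0 t=0 v=6: → [0,2); WM=-3
i=1 t=0 v=7: → [0,2); WM=-3
i=2 t=0 v=9: → [0,2); WM=-3
i=3 t=0 v=9: → [0,2); WM=-3
i=4 t=1 v=6: → [0,3); WM=-2
i=5 t=3 v=6: → [3,5); WM=0
i=6 t=6 v=5: → [6,8); WM=3
i=7 t=7 v=6: → [6,9); WM=4
i=8 t=7 v=7: → [6,9); WM=4
i=9 t=11 v=9: → [11,13); WM=8
i=10 t=12 v=7: → [11,14); WM=9
i=11 t=4 v=1: DROP (t<9-0); WM=9
i=12 t=12 v=7: → [11,14); WM=9
i=13 t=15 v=1: → [15,17); WM=12
i=14 t=17 v=6: → [17,19); WM=14
i=15 t=12 v=9: DROP (t<14-0); WM=14
i=16 t=18 v=1: → [17,20); WM=15
i=17 t=20 v=1: → [20,22); WM=17
i=18 t=20 v=8: → [20,22); WM=17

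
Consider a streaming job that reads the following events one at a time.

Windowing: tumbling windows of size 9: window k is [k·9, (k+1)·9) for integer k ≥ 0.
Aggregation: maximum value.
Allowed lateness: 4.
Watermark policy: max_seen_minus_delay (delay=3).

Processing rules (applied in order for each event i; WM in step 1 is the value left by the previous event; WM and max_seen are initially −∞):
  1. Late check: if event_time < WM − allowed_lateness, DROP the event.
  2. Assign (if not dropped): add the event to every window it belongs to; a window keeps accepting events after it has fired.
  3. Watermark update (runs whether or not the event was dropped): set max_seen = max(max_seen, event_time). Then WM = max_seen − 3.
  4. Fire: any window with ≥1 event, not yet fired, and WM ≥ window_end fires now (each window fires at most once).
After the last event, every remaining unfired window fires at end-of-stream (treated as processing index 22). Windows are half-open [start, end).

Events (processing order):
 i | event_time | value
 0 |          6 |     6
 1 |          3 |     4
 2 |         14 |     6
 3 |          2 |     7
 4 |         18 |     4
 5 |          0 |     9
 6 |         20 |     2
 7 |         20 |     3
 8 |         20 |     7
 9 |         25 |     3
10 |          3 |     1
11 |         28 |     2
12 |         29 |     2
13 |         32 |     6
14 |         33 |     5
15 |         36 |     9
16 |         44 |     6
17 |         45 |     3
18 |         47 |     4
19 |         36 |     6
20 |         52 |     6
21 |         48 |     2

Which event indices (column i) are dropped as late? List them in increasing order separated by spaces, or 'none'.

i=0 t=6 v=6: → [0,9); WM=3
i=1 t=3 v=4: → [0,9); WM=3
i=2 t=14 v=6: → [9,18); WM=11; [0,9) fires=6
i=3 t=2 v=7: DROP (t<11-4); WM=11
i=4 t=18 v=4: → [18,27); WM=15
i=5 t=0 v=9: DROP (t<15-4); WM=15
i=6 t=20 v=2: → [18,27); WM=17
i=7 t=20 v=3: → [18,27); WM=17
i=8 t=20 v=7: → [18,27); WM=17
i=9 t=25 v=3: → [18,27); WM=22; [9,18) fires=6
i=10 t=3 v=1: DROP (t<22-4); WM=22
i=11 t=28 v=2: → [27,36); WM=25
i=12 t=29 v=2: → [27,36); WM=26
i=13 t=32 v=6: → [27,36); WM=29; [18,27) fires=7
i=14 t=33 v=5: → [27,36); WM=30
i=15 t=36 v=9: → [36,45); WM=33
i=16 t=44 v=6: → [36,45); WM=41; [27,36) fires=6
i=17 t=45 v=3: → [45,54); WM=42
i=18 t=47 v=4: → [45,54); WM=44
i=19 t=36 v=6: DROP (t<44-4); WM=44
i=20 t=52 v=6: → [45,54); WM=49; [36,45) fires=9
i=21 t=48 v=2: → [45,54); WM=49

3 5 10 19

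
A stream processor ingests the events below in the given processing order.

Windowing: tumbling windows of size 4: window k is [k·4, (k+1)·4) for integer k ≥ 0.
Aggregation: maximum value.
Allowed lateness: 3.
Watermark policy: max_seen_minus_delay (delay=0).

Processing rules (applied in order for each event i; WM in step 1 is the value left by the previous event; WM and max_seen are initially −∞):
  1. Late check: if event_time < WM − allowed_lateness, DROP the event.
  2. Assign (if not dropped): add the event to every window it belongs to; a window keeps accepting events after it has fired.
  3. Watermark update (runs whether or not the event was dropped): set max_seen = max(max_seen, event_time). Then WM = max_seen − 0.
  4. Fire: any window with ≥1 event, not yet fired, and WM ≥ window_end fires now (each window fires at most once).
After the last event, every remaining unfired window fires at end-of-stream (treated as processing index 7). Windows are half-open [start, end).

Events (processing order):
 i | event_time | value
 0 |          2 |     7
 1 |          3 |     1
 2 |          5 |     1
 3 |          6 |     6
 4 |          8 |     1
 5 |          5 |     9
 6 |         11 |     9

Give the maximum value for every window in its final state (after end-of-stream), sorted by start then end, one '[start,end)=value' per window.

i=0 t=2 v=7: → [0,4); WM=2
i=1 t=3 v=1: → [0,4); WM=3
i=2 t=5 v=1: → [4,8); WM=5; [0,4) fires=7
i=3 t=6 v=6: → [4,8); WM=6
i=4 t=8 v=1: → [8,12); WM=8; [4,8) fires=6
i=5 t=5 v=9: → [4,8); WM=8
i=6 t=11 v=9: → [8,12); WM=11

[0,4)=7 [4,8)=9 [8,12)=9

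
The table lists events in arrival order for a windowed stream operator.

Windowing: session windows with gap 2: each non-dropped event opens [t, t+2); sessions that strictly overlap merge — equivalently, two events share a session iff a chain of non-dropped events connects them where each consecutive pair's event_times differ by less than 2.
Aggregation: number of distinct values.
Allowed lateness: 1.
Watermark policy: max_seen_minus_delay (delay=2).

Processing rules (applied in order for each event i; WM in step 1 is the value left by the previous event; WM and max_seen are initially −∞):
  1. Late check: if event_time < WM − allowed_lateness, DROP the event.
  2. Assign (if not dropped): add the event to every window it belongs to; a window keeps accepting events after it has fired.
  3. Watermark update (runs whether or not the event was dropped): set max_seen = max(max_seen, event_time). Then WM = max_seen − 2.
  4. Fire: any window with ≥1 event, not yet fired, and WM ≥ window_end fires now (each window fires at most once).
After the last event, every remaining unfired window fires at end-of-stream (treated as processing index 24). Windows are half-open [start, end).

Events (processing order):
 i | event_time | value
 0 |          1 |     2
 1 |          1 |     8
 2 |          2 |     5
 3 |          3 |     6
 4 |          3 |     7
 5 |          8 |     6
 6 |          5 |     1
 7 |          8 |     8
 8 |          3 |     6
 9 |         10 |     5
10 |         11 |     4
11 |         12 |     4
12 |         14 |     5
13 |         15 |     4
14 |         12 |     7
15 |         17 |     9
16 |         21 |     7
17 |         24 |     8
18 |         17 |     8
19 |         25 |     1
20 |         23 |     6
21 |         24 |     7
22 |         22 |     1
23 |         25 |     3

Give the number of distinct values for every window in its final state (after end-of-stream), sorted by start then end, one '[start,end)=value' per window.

[1,5)=5 [5,7)=1 [8,10)=2 [10,14)=3 [14,17)=2 [17,19)=1 [21,27)=5

i=0 t=1 v=2: → [1,3); WM=-1
i=1 t=1 v=8: → [1,3); WM=-1
i=2 t=2 v=5: → [1,4); WM=0
i=3 t=3 v=6: → [1,5); WM=1
i=4 t=3 v=7: → [1,5); WM=1
i=5 t=8 v=6: → [8,10); WM=6
i=6 t=5 v=1: → [5,7); WM=6
i=7 t=8 v=8: → [8,10); WM=6
i=8 t=3 v=6: DROP (t<6-1); WM=6
i=9 t=10 v=5: → [10,12); WM=8
i=10 t=11 v=4: → [10,13); WM=9
i=11 t=12 v=4: → [10,14); WM=10
i=12 t=14 v=5: → [14,16); WM=12
i=13 t=15 v=4: → [14,17); WM=13
i=14 t=12 v=7: → [10,14); WM=13
i=15 t=17 v=9: → [17,19); WM=15
i=16 t=21 v=7: → [21,23); WM=19
i=17 t=24 v=8: → [24,26); WM=22
i=18 t=17 v=8: DROP (t<22-1); WM=22
i=19 t=25 v=1: → [24,27); WM=23
i=20 t=23 v=6: → [23,27); WM=23
i=21 t=24 v=7: → [23,27); WM=23
i=22 t=22 v=1: → [21,27); WM=23
i=23 t=25 v=3: → [21,27); WM=23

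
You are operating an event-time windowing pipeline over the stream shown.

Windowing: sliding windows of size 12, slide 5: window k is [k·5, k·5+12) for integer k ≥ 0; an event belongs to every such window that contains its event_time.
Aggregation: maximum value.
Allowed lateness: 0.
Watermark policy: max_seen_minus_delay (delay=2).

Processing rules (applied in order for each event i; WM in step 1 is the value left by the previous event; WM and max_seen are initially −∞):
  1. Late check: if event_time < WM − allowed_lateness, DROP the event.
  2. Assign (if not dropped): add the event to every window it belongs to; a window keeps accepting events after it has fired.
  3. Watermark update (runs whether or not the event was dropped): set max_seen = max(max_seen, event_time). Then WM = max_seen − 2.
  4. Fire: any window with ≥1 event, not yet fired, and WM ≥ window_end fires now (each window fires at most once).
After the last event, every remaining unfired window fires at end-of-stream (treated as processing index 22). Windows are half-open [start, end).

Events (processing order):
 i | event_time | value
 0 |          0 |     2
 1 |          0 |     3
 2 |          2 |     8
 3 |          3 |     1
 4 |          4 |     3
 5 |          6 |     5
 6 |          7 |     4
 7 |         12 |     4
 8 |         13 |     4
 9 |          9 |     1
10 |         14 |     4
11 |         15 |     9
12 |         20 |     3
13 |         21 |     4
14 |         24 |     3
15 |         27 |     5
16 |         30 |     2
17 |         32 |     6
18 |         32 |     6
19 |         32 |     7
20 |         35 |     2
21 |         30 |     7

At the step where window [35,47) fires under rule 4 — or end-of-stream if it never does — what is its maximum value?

i=0 t=0 v=2: → [0,12); WM=-2
i=1 t=0 v=3: → [0,12); WM=-2
i=2 t=2 v=8: → [0,12); WM=0
i=3 t=3 v=1: → [0,12); WM=1
i=4 t=4 v=3: → [0,12); WM=2
i=5 t=6 v=5: → [5,17),[0,12); WM=4
i=6 t=7 v=4: → [5,17),[0,12); WM=5
i=7 t=12 v=4: → [10,22),[5,17); WM=10
i=8 t=13 v=4: → [10,22),[5,17); WM=11
i=9 t=9 v=1: DROP (t<11-0); WM=11
i=10 t=14 v=4: → [10,22),[5,17); WM=12; [0,12) fires=8
i=11 t=15 v=9: → [15,27),[10,22),[5,17); WM=13
i=12 t=20 v=3: → [20,32),[15,27),[10,22); WM=18; [5,17) fires=9
i=13 t=21 v=4: → [20,32),[15,27),[10,22); WM=19
i=14 t=24 v=3: → [20,32),[15,27); WM=22; [10,22) fires=9
i=15 t=27 v=5: → [25,37),[20,32); WM=25
i=16 t=30 v=2: → [30,42),[25,37),[20,32); WM=28; [15,27) fires=9
i=17 t=32 v=6: → [30,42),[25,37); WM=30
i=18 t=32 v=6: → [30,42),[25,37); WM=30
i=19 t=32 v=7: → [30,42),[25,37); WM=30
i=20 t=35 v=2: → [35,47),[30,42),[25,37); WM=33; [20,32) fires=5
i=21 t=30 v=7: DROP (t<33-0); WM=33

2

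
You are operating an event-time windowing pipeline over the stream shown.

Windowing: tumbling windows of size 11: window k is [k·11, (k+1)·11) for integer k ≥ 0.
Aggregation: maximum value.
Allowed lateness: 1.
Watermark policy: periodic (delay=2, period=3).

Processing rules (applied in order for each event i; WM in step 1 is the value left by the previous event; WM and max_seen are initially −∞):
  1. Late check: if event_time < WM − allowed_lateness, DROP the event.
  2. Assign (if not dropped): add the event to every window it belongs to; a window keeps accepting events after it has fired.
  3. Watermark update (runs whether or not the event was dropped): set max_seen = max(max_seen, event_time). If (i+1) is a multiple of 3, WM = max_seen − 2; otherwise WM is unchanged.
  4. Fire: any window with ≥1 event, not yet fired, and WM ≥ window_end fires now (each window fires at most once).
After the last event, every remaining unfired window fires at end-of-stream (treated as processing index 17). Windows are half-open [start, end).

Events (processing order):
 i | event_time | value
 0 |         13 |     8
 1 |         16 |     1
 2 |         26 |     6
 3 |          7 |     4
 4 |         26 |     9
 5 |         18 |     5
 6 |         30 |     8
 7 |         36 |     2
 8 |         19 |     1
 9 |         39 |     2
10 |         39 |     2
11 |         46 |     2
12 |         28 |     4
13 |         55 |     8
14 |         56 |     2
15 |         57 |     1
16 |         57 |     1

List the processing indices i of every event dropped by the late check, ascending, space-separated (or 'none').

i=0 t=13 v=8: → [11,22); WM=−∞
i=1 t=16 v=1: → [11,22); WM=−∞
i=2 t=26 v=6: → [22,33); WM=24; [11,22) fires=8
i=3 t=7 v=4: DROP (t<24-1); WM=24
i=4 t=26 v=9: → [22,33); WM=24
i=5 t=18 v=5: DROP (t<24-1); WM=24
i=6 t=30 v=8: → [22,33); WM=24
i=7 t=36 v=2: → [33,44); WM=24
i=8 t=19 v=1: DROP (t<24-1); WM=34; [22,33) fires=9
i=9 t=39 v=2: → [33,44); WM=34
i=10 t=39 v=2: → [33,44); WM=34
i=11 t=46 v=2: → [44,55); WM=44; [33,44) fires=2
i=12 t=28 v=4: DROP (t<44-1); WM=44
i=13 t=55 v=8: → [55,66); WM=44
i=14 t=56 v=2: → [55,66); WM=54
i=15 t=57 v=1: → [55,66); WM=54
i=16 t=57 v=1: → [55,66); WM=54

3 5 8 12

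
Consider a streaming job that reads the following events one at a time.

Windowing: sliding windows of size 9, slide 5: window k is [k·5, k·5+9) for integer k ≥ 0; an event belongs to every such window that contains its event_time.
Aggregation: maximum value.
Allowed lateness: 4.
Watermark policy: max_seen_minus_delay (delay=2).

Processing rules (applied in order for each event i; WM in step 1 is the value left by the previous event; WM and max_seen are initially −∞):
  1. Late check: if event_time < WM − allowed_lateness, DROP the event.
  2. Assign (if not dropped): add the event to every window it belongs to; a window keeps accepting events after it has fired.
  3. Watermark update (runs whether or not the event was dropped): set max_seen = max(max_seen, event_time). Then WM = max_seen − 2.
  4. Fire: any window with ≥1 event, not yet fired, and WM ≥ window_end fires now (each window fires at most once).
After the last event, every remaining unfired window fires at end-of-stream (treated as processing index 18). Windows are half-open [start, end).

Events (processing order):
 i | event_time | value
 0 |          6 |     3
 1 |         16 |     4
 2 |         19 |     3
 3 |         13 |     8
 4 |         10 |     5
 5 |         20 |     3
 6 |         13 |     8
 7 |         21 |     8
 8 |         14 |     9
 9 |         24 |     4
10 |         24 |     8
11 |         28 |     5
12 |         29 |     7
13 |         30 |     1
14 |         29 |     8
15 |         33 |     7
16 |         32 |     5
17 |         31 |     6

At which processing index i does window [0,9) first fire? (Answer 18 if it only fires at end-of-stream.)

i=0 t=6 v=3: → [5,14),[0,9); WM=4
i=1 t=16 v=4: → [15,24),[10,19); WM=14; [0,9) fires=3 [5,14) fires=3
i=2 t=19 v=3: → [15,24); WM=17
i=3 t=13 v=8: → [10,19),[5,14); WM=17
i=4 t=10 v=5: DROP (t<17-4); WM=17
i=5 t=20 v=3: → [20,29),[15,24); WM=18
i=6 t=13 v=8: DROP (t<18-4); WM=18
i=7 t=21 v=8: → [20,29),[15,24); WM=19; [10,19) fires=8
i=8 t=14 v=9: DROP (t<19-4); WM=19
i=9 t=24 v=4: → [20,29); WM=22
i=10 t=24 v=8: → [20,29); WM=22
i=11 t=28 v=5: → [25,34),[20,29); WM=26; [15,24) fires=8
i=12 t=29 v=7: → [25,34); WM=27
i=13 t=30 v=1: → [30,39),[25,34); WM=28
i=14 t=29 v=8: → [25,34); WM=28
i=15 t=33 v=7: → [30,39),[25,34); WM=31; [20,29) fires=8
i=16 t=32 v=5: → [30,39),[25,34); WM=31
i=17 t=31 v=6: → [30,39),[25,34); WM=31

1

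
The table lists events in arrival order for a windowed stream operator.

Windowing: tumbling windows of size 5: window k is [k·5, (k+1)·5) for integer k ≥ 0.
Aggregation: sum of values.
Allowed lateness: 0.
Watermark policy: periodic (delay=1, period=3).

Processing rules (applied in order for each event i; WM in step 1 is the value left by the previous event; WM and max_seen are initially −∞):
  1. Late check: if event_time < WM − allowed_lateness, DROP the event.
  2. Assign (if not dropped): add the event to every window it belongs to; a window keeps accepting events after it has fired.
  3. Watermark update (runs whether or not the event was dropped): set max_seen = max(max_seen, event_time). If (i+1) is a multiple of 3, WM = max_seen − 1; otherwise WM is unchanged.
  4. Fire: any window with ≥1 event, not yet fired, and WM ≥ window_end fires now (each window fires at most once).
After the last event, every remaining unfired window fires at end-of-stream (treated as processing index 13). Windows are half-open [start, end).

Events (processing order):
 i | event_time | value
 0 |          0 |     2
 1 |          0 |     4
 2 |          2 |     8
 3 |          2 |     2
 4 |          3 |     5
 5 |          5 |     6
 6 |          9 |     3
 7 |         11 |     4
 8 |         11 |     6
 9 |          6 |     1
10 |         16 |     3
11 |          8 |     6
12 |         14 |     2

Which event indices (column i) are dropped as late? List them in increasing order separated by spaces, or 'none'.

i=0 t=0 v=2: → [0,5); WM=−∞
i=1 t=0 v=4: → [0,5); WM=−∞
i=2 t=2 v=8: → [0,5); WM=1
i=3 t=2 v=2: → [0,5); WM=1
i=4 t=3 v=5: → [0,5); WM=1
i=5 t=5 v=6: → [5,10); WM=4
i=6 t=9 v=3: → [5,10); WM=4
i=7 t=11 v=4: → [10,15); WM=4
i=8 t=11 v=6: → [10,15); WM=10; [0,5) fires=21 [5,10) fires=9
i=9 t=6 v=1: DROP (t<10-0); WM=10
i=10 t=16 v=3: → [15,20); WM=10
i=11 t=8 v=6: DROP (t<10-0); WM=15; [10,15) fires=10
i=12 t=14 v=2: DROP (t<15-0); WM=15

9 11 12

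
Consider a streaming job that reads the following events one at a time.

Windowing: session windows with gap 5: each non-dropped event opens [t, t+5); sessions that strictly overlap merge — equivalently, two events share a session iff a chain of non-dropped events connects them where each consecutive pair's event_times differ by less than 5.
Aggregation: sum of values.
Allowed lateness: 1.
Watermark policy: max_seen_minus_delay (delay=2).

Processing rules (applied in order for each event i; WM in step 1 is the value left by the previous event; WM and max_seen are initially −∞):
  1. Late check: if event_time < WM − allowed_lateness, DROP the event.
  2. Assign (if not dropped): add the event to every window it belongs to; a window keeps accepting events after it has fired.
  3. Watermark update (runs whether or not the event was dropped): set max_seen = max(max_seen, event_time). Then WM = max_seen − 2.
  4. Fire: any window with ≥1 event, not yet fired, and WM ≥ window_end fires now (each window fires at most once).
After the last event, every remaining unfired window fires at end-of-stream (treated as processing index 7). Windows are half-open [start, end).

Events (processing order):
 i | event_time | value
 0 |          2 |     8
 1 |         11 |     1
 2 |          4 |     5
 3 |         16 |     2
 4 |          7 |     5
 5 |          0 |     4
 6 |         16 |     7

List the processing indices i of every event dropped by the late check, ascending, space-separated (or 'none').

i=0 t=2 v=8: → [2,7); WM=0
i=1 t=11 v=1: → [11,16); WM=9
i=2 t=4 v=5: DROP (t<9-1); WM=9
i=3 t=16 v=2: → [16,21); WM=14
i=4 t=7 v=5: DROP (t<14-1); WM=14
i=5 t=0 v=4: DROP (t<14-1); WM=14
i=6 t=16 v=7: → [16,21); WM=14

2 4 5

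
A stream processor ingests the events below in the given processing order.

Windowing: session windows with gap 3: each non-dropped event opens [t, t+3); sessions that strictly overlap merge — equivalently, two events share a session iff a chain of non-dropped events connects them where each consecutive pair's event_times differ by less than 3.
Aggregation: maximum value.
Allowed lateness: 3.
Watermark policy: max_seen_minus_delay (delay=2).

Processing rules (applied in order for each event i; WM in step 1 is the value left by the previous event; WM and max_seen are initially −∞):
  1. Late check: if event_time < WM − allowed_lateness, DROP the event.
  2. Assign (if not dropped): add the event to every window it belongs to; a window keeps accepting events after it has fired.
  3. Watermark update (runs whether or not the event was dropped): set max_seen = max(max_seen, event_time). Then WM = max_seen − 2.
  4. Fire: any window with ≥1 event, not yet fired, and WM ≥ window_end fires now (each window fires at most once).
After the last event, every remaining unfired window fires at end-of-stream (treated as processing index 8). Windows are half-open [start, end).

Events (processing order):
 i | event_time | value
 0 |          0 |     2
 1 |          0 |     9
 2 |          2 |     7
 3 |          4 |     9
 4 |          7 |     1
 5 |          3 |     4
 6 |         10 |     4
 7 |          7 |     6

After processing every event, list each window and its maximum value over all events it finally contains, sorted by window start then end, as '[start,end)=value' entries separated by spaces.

i=0 t=0 v=2: → [0,3); WM=-2
i=1 t=0 v=9: → [0,3); WM=-2
i=2 t=2 v=7: → [0,5); WM=0
i=3 t=4 v=9: → [0,7); WM=2
i=4 t=7 v=1: → [7,10); WM=5
i=5 t=3 v=4: → [0,7); WM=5
i=6 t=10 v=4: → [10,13); WM=8
i=7 t=7 v=6: → [7,10); WM=8

[0,7)=9 [7,10)=6 [10,13)=4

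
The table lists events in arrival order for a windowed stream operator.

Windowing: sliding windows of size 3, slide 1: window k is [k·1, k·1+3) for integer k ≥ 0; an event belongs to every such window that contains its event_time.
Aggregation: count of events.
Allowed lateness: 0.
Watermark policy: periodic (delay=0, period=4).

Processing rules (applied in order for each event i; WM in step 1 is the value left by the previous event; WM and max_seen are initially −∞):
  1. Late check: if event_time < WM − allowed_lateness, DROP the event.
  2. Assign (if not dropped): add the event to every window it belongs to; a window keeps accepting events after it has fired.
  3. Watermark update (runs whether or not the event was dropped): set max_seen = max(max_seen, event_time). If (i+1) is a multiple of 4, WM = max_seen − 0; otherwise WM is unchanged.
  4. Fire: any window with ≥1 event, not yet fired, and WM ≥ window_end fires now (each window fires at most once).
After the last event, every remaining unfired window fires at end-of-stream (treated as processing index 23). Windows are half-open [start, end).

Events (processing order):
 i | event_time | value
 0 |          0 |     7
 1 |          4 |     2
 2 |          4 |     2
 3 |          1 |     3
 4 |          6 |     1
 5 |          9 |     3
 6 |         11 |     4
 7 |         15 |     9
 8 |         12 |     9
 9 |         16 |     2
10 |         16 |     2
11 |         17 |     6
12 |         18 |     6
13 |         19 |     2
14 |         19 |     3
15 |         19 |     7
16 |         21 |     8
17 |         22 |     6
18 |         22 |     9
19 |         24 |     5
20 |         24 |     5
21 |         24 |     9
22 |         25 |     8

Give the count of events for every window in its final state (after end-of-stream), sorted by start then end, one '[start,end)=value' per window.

i=0 t=0 v=7: → [0,3); WM=−∞
i=1 t=4 v=2: → [4,7),[3,6),[2,5); WM=−∞
i=2 t=4 v=2: → [4,7),[3,6),[2,5); WM=−∞
i=3 t=1 v=3: → [1,4),[0,3); WM=4; [0,3) fires=2 [1,4) fires=1
i=4 t=6 v=1: → [6,9),[5,8),[4,7); WM=4
i=5 t=9 v=3: → [9,12),[8,11),[7,10); WM=4
i=6 t=11 v=4: → [11,14),[10,13),[9,12); WM=4
i=7 t=15 v=9: → [15,18),[14,17),[13,16); WM=15; [2,5) fires=2 [3,6) fires=2 [4,7) fires=3 [5,8) fires=1 [6,9) fires=1 [7,10) fires=1 [8,11) fires=1 [9,12) fires=2 [10,13) fires=1 [11,14) fires=1
i=8 t=12 v=9: DROP (t<15-0); WM=15
i=9 t=16 v=2: → [16,19),[15,18),[14,17); WM=15
i=10 t=16 v=2: → [16,19),[15,18),[14,17); WM=15
i=11 t=17 v=6: → [17,20),[16,19),[15,18); WM=17; [13,16) fires=1 [14,17) fires=3
i=12 t=18 v=6: → [18,21),[17,20),[16,19); WM=17
i=13 t=19 v=2: → [19,22),[18,21),[17,20); WM=17
i=14 t=19 v=3: → [19,22),[18,21),[17,20); WM=17
i=15 t=19 v=7: → [19,22),[18,21),[17,20); WM=19; [15,18) fires=4 [16,19) fires=4
i=16 t=21 v=8: → [21,24),[20,23),[19,22); WM=19
i=17 t=22 v=6: → [22,25),[21,24),[20,23); WM=19
i=18 t=22 v=9: → [22,25),[21,24),[20,23); WM=19
i=19 t=24 v=5: → [24,27),[23,26),[22,25); WM=24; [17,20) fires=5 [18,21) fires=4 [19,22) fires=4 [20,23) fires=3 [21,24) fires=3
i=20 t=24 v=5: → [24,27),[23,26),[22,25); WM=24
i=21 t=24 v=9: → [24,27),[23,26),[22,25); WM=24
i=22 t=25 v=8: → [25,28),[24,27),[23,26); WM=24

[0,3)=2 [1,4)=1 [2,5)=2 [3,6)=2 [4,7)=3 [5,8)=1 [6,9)=1 [7,10)=1 [8,11)=1 [9,12)=2 [10,13)=1 [11,14)=1 [13,16)=1 [14,17)=3 [15,18)=4 [16,19)=4 [17,20)=5 [18,21)=4 [19,22)=4 [20,23)=3 [21,24)=3 [22,25)=5 [23,26)=4 [24,27)=4 [25,28)=1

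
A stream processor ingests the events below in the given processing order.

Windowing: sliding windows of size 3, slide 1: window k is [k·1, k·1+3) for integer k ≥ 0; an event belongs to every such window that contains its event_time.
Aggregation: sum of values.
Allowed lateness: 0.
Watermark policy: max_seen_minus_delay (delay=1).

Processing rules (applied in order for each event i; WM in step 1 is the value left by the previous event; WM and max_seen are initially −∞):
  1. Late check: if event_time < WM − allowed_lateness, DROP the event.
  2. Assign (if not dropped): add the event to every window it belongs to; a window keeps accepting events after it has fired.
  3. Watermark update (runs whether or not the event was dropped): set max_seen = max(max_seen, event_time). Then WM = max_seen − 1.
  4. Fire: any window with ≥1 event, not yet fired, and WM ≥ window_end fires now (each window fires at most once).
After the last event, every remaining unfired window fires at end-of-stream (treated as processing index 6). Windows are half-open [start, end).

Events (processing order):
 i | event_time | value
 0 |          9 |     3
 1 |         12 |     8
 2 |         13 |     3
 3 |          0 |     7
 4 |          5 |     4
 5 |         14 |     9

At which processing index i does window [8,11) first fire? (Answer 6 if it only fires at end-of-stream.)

i=0 t=9 v=3: → [9,12),[8,11),[7,10); WM=8
i=1 t=12 v=8: → [12,15),[11,14),[10,13); WM=11; [7,10) fires=3 [8,11) fires=3
i=2 t=13 v=3: → [13,16),[12,15),[11,14); WM=12; [9,12) fires=3
i=3 t=0 v=7: DROP (t<12-0); WM=12
i=4 t=5 v=4: DROP (t<12-0); WM=12
i=5 t=14 v=9: → [14,17),[13,16),[12,15); WM=13; [10,13) fires=8

1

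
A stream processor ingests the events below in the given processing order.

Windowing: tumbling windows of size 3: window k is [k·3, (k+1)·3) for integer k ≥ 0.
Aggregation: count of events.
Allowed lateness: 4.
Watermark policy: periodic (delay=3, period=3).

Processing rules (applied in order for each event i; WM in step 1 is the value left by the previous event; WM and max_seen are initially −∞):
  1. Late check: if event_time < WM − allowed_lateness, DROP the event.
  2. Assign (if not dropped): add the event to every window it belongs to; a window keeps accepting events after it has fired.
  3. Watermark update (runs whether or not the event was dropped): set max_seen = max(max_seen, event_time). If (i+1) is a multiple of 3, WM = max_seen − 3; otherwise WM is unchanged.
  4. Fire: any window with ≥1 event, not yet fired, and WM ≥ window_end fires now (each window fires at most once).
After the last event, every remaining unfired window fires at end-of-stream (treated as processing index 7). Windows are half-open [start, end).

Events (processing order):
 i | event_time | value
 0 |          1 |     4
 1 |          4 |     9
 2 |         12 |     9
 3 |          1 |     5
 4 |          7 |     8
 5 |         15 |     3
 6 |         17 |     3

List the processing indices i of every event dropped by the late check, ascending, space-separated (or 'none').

3

i=0 t=1 v=4: → [0,3); WM=−∞
i=1 t=4 v=9: → [3,6); WM=−∞
i=2 t=12 v=9: → [12,15); WM=9; [0,3) fires=1 [3,6) fires=1
i=3 t=1 v=5: DROP (t<9-4); WM=9
i=4 t=7 v=8: → [6,9); WM=9; [6,9) fires=1
i=5 t=15 v=3: → [15,18); WM=12
i=6 t=17 v=3: → [15,18); WM=12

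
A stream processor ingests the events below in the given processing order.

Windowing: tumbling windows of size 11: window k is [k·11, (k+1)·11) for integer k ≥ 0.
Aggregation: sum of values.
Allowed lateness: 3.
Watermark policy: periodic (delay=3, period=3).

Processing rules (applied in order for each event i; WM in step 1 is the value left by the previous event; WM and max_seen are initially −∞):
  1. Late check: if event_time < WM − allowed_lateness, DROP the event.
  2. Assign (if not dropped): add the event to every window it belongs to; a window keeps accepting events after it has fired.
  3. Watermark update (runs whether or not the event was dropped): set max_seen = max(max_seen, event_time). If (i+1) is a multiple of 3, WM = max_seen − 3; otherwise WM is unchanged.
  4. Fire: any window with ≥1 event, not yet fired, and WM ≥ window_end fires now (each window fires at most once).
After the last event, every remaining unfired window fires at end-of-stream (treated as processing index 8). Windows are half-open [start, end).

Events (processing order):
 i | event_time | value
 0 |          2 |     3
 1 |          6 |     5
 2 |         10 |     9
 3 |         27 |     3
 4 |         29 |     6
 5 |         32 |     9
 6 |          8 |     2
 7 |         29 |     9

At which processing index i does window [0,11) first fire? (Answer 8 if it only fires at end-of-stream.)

5

i=0 t=2 v=3: → [0,11); WM=−∞
i=1 t=6 v=5: → [0,11); WM=−∞
i=2 t=10 v=9: → [0,11); WM=7
i=3 t=27 v=3: → [22,33); WM=7
i=4 t=29 v=6: → [22,33); WM=7
i=5 t=32 v=9: → [22,33); WM=29; [0,11) fires=17
i=6 t=8 v=2: DROP (t<29-3); WM=29
i=7 t=29 v=9: → [22,33); WM=29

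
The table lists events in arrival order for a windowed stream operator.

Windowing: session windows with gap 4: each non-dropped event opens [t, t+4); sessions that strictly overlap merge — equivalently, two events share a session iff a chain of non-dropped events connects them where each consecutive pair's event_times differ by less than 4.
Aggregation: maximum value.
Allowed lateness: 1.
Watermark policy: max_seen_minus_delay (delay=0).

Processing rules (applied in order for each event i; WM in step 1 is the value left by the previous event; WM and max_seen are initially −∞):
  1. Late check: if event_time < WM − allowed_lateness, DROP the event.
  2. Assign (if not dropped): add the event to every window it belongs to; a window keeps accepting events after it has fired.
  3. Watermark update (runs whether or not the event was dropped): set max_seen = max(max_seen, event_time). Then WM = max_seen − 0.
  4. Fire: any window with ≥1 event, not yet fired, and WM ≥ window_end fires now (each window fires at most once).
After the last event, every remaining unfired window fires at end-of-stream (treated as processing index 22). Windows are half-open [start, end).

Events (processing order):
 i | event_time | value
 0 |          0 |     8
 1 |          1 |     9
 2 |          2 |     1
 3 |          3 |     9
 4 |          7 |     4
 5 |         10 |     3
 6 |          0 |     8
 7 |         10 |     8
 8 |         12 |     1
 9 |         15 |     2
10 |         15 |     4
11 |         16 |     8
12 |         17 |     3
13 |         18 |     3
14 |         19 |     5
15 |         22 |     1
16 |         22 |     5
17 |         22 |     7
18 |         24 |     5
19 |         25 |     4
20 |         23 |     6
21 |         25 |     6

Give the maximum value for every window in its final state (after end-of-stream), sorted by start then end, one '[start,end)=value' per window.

[0,7)=9 [7,29)=8

i=0 t=0 v=8: → [0,4); WM=0
i=1 t=1 v=9: → [0,5); WM=1
i=2 t=2 v=1: → [0,6); WM=2
i=3 t=3 v=9: → [0,7); WM=3
i=4 t=7 v=4: → [7,11); WM=7
i=5 t=10 v=3: → [7,14); WM=10
i=6 t=0 v=8: DROP (t<10-1); WM=10
i=7 t=10 v=8: → [7,14); WM=10
i=8 t=12 v=1: → [7,16); WM=12
i=9 t=15 v=2: → [7,19); WM=15
i=10 t=15 v=4: → [7,19); WM=15
i=11 t=16 v=8: → [7,20); WM=16
i=12 t=17 v=3: → [7,21); WM=17
i=13 t=18 v=3: → [7,22); WM=18
i=14 t=19 v=5: → [7,23); WM=19
i=15 t=22 v=1: → [7,26); WM=22
i=16 t=22 v=5: → [7,26); WM=22
i=17 t=22 v=7: → [7,26); WM=22
i=18 t=24 v=5: → [7,28); WM=24
i=19 t=25 v=4: → [7,29); WM=25
i=20 t=23 v=6: DROP (t<25-1); WM=25
i=21 t=25 v=6: → [7,29); WM=25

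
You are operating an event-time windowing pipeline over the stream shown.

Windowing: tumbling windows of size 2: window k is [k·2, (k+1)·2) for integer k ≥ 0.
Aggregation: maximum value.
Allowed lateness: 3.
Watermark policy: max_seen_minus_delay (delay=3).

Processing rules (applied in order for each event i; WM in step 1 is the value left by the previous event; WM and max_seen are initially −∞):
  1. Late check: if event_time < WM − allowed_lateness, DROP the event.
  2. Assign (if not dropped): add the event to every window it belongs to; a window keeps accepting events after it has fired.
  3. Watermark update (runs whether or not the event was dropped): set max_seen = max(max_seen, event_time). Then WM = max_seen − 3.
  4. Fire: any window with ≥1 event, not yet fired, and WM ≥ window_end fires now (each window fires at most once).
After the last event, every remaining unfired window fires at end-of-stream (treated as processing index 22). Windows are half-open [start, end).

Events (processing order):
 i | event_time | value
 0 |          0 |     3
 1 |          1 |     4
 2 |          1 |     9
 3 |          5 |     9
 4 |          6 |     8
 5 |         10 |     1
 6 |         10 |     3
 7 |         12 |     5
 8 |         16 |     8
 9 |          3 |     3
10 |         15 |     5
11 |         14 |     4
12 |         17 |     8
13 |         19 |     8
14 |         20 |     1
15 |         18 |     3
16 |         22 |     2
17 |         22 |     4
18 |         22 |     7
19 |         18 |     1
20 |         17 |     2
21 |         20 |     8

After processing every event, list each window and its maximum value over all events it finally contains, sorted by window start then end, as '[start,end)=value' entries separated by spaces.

i=0 t=0 v=3: → [0,2); WM=-3
i=1 t=1 v=4: → [0,2); WM=-2
i=2 t=1 v=9: → [0,2); WM=-2
i=3 t=5 v=9: → [4,6); WM=2; [0,2) fires=9
i=4 t=6 v=8: → [6,8); WM=3
i=5 t=10 v=1: → [10,12); WM=7; [4,6) fires=9
i=6 t=10 v=3: → [10,12); WM=7
i=7 t=12 v=5: → [12,14); WM=9; [6,8) fires=8
i=8 t=16 v=8: → [16,18); WM=13; [10,12) fires=3
i=9 t=3 v=3: DROP (t<13-3); WM=13
i=10 t=15 v=5: → [14,16); WM=13
i=11 t=14 v=4: → [14,16); WM=13
i=12 t=17 v=8: → [16,18); WM=14; [12,14) fires=5
i=13 t=19 v=8: → [18,20); WM=16; [14,16) fires=5
i=14 t=20 v=1: → [20,22); WM=17
i=15 t=18 v=3: → [18,20); WM=17
i=16 t=22 v=2: → [22,24); WM=19; [16,18) fires=8
i=17 t=22 v=4: → [22,24); WM=19
i=18 t=22 v=7: → [22,24); WM=19
i=19 t=18 v=1: → [18,20); WM=19
i=20 t=17 v=2: → [16,18); WM=19
i=21 t=20 v=8: → [20,22); WM=19

[0,2)=9 [4,6)=9 [6,8)=8 [10,12)=3 [12,14)=5 [14,16)=5 [16,18)=8 [18,20)=8 [20,22)=8 [22,24)=7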